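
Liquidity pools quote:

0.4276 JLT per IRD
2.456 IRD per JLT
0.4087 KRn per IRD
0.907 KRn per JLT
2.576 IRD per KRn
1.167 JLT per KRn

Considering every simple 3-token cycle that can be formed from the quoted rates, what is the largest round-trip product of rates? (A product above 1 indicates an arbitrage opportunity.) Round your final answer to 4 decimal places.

1.1714

KRn→JLT→IRD→KRn: 1.167 × 2.456 × 0.4087 = 1.17140
KRn→IRD→JLT→KRn: 2.576 × 0.4276 × 0.907 = 0.99906
Maximum is KRn→JLT→IRD→KRn at 1.1714; arbitrage exists.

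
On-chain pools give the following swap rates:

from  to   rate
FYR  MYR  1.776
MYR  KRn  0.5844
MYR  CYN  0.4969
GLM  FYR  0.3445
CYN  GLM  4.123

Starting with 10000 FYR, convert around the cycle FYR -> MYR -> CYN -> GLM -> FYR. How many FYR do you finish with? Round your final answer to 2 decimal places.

12534.72

10000 FYR × 1.776 = 17760 MYR
17760 MYR × 0.4969 = 8824.944 CYN
8824.944 CYN × 4.123 = 36385.244112 GLM
36385.244112 GLM × 0.3445 = 12534.716596584 FYR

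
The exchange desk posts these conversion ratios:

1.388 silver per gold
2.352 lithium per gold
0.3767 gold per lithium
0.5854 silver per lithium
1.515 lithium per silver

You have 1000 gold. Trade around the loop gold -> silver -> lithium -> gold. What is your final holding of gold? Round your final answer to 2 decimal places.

792.13

1000 gold × 1.388 = 1388 silver
1388 silver × 1.515 = 2102.82 lithium
2102.82 lithium × 0.3767 = 792.132294 gold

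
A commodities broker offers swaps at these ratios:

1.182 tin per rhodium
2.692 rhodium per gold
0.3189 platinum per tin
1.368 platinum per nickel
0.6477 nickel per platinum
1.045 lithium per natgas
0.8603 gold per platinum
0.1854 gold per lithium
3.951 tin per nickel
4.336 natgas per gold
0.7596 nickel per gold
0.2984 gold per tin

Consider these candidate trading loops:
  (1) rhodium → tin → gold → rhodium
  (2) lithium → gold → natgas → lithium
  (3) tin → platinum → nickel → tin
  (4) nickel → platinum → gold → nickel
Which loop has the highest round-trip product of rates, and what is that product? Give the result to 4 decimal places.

(1) 1.182 × 0.2984 × 2.692 = 0.94949
(2) 0.1854 × 4.336 × 1.045 = 0.84007
(3) 0.3189 × 0.6477 × 3.951 = 0.81609
(4) 1.368 × 0.8603 × 0.7596 = 0.89397
Highest is cycle (1) at 0.9495 (≤1, no arbitrage).

0.9495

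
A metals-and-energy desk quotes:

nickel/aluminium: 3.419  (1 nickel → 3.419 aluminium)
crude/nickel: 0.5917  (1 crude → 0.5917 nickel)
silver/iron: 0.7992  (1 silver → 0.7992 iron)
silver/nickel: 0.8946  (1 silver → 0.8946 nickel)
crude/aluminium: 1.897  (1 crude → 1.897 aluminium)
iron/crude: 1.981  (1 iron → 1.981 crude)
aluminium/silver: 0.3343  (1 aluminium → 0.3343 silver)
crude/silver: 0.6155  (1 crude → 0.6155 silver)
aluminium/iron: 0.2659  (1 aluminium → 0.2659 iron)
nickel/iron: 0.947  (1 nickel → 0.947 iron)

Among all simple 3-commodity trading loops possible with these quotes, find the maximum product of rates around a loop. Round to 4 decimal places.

crude→nickel→iron→crude: 0.5917 × 0.947 × 1.981 = 1.11003
aluminium→silver→nickel→aluminium: 0.3343 × 0.8946 × 3.419 = 1.02250
crude→aluminium→iron→crude: 1.897 × 0.2659 × 1.981 = 0.99924
crude→silver→iron→crude: 0.6155 × 0.7992 × 1.981 = 0.97447
Maximum is crude→nickel→iron→crude at 1.1100; arbitrage exists.

1.1100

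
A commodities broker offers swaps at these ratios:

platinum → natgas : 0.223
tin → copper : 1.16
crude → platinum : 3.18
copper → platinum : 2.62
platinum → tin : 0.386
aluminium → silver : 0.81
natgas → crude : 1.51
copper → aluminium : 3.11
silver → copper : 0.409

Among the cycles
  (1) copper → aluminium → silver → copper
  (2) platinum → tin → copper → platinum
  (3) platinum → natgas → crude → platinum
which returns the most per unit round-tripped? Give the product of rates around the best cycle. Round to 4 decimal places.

1.1731

(1) 3.11 × 0.81 × 0.409 = 1.03031
(2) 0.386 × 1.16 × 2.62 = 1.17313
(3) 0.223 × 1.51 × 3.18 = 1.07080
Highest is cycle (2) at 1.1731 (>1, arbitrage).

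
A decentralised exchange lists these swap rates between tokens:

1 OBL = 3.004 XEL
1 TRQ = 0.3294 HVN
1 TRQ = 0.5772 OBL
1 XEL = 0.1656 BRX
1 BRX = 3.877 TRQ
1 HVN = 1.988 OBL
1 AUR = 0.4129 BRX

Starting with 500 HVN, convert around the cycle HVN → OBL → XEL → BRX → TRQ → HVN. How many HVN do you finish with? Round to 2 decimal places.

500 HVN × 1.988 = 994 OBL
994 OBL × 3.004 = 2985.976 XEL
2985.976 XEL × 0.1656 = 494.4776256 BRX
494.4776256 BRX × 3.877 = 1917.0897544512 TRQ
1917.0897544512 TRQ × 0.3294 = 631.48936511622528 HVN

631.49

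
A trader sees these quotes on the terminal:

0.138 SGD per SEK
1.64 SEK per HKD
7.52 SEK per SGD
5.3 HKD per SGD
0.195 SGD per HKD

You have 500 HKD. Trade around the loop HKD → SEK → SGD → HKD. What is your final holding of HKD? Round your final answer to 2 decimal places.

599.75

500 HKD × 1.64 = 820 SEK
820 SEK × 0.138 = 113.16 SGD
113.16 SGD × 5.3 = 599.748 HKD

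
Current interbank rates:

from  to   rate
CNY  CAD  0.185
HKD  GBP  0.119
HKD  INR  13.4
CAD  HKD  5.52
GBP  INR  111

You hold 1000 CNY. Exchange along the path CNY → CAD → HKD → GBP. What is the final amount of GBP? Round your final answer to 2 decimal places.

1000 CNY × 0.185 = 185 CAD
185 CAD × 5.52 = 1021.2 HKD
1021.2 HKD × 0.119 = 121.5228 GBP

121.52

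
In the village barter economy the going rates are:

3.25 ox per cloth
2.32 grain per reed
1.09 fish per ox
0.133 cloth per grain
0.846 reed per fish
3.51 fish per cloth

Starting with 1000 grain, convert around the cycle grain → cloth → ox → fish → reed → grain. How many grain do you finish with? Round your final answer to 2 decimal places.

1000 grain × 0.133 = 133 cloth
133 cloth × 3.25 = 432.25 ox
432.25 ox × 1.09 = 471.1525 fish
471.1525 fish × 0.846 = 398.595015 reed
398.595015 reed × 2.32 = 924.7404348 grain

924.74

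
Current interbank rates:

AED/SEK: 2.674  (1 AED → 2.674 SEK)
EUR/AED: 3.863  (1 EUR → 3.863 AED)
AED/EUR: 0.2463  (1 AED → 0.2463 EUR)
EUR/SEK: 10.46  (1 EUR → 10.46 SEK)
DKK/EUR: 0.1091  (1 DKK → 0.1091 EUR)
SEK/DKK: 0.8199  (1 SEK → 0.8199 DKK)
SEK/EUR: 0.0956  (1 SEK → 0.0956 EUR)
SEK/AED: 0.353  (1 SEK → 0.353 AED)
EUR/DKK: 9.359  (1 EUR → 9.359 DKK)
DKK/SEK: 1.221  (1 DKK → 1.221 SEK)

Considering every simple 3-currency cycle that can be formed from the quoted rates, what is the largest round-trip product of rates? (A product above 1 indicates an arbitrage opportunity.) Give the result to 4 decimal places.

EUR→DKK→SEK→EUR: 9.359 × 1.221 × 0.0956 = 1.09245
AED→SEK→EUR→AED: 2.674 × 0.0956 × 3.863 = 0.98752
EUR→SEK→DKK→EUR: 10.46 × 0.8199 × 0.1091 = 0.93566
AED→EUR→SEK→AED: 0.2463 × 10.46 × 0.353 = 0.90943
Maximum is EUR→DKK→SEK→EUR at 1.0925; arbitrage exists.

1.0925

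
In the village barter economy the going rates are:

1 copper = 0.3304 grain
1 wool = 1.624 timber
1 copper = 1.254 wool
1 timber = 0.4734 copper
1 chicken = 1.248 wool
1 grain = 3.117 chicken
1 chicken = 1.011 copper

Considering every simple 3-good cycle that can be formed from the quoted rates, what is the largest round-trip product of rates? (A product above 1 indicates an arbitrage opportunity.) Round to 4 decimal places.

chicken→copper→grain→chicken: 1.011 × 0.3304 × 3.117 = 1.04119
copper→wool→timber→copper: 1.254 × 1.624 × 0.4734 = 0.96408
Maximum is chicken→copper→grain→chicken at 1.0412; arbitrage exists.

1.0412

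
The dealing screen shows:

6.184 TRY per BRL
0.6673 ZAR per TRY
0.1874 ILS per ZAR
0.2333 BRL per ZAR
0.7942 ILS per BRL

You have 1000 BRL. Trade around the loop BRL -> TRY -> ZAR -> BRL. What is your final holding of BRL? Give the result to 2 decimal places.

962.73

1000 BRL × 6.184 = 6184 TRY
6184 TRY × 0.6673 = 4126.5832 ZAR
4126.5832 ZAR × 0.2333 = 962.73186056 BRL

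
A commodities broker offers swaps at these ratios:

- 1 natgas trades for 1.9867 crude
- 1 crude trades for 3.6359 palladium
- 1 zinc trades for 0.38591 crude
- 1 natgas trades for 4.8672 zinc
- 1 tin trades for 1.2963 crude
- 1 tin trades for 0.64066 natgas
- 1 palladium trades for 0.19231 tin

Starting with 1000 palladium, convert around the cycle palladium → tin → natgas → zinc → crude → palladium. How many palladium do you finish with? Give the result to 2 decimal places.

1000 palladium × 0.19231 = 192.31 tin
192.31 tin × 0.64066 = 123.2053246 natgas
123.2053246 natgas × 4.8672 = 599.66495589312 zinc
599.66495589312 zinc × 0.38591 = 231.4167031287139392 crude
231.4167031287139392 crude × 3.6359 = 841.40799090569101153728 palladium

841.41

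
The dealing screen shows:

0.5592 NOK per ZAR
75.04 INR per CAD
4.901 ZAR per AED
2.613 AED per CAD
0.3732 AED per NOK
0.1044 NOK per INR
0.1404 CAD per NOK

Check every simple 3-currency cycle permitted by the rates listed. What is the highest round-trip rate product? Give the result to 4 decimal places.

CAD→INR→NOK→CAD: 75.04 × 0.1044 × 0.1404 = 1.09992
ZAR→NOK→AED→ZAR: 0.5592 × 0.3732 × 4.901 = 1.02281
Maximum is CAD→INR→NOK→CAD at 1.0999; arbitrage exists.

1.0999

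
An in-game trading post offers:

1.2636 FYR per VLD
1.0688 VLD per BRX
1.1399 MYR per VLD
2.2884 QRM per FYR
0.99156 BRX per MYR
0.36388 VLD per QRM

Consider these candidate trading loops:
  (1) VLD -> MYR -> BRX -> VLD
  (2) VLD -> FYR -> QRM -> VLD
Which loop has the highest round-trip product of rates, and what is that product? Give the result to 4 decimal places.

1.2080

(1) 1.1399 × 0.99156 × 1.0688 = 1.20804
(2) 1.2636 × 2.2884 × 0.36388 = 1.05220
Highest is cycle (1) at 1.2080 (>1, arbitrage).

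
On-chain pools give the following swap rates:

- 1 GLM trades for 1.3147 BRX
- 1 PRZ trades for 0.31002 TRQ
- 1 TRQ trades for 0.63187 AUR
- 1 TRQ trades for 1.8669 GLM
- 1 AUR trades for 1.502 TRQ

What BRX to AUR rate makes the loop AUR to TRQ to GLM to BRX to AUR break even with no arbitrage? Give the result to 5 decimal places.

0.27126

Known legs of the cycle: 1.502 × 1.8669 × 1.3147 = 3.68652897186
For no arbitrage the full-cycle product must be 1, so the missing rate is 1 / 3.68652897186 ≈ 0.2712579.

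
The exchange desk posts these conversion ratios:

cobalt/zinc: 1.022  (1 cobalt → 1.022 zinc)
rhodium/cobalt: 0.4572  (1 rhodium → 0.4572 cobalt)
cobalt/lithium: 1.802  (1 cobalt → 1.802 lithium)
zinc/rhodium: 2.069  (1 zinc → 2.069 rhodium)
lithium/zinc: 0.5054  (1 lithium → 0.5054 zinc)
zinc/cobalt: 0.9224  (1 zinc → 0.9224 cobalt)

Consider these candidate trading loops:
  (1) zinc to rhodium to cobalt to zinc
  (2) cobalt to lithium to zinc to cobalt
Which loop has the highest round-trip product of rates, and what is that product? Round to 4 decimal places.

(1) 2.069 × 0.4572 × 1.022 = 0.96676
(2) 1.802 × 0.5054 × 0.9224 = 0.84006
Highest is cycle (1) at 0.9668 (≤1, no arbitrage).

0.9668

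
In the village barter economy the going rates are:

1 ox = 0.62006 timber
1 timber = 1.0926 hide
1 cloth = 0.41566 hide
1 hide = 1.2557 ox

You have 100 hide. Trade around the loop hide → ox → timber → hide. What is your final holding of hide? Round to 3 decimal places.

100 hide × 1.2557 = 125.57 ox
125.57 ox × 0.62006 = 77.8609342 timber
77.8609342 timber × 1.0926 = 85.07085670692 hide

85.071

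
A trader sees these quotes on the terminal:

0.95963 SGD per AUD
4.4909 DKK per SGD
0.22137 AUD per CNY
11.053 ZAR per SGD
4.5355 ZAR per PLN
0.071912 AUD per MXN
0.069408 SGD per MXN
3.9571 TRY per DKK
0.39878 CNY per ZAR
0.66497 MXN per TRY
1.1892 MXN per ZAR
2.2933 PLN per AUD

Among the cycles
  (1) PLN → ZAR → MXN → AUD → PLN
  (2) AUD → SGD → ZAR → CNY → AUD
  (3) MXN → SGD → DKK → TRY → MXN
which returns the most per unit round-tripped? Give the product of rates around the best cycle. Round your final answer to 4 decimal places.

(1) 4.5355 × 1.1892 × 0.071912 × 2.2933 = 0.88949
(2) 0.95963 × 11.053 × 0.39878 × 0.22137 = 0.93635
(3) 0.069408 × 4.4909 × 3.9571 × 0.66497 = 0.82020
Highest is cycle (2) at 0.9363 (≤1, no arbitrage).

0.9363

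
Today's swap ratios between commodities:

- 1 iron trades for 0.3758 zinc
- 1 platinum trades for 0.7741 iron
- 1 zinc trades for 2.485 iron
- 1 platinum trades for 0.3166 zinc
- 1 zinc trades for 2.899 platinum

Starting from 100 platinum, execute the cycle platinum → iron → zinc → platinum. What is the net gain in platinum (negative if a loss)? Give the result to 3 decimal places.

100 platinum × 0.7741 = 77.41 iron
77.41 iron × 0.3758 = 29.090678 zinc
29.090678 zinc × 2.899 = 84.333875522 platinum
Net change: 84.333875522 − 100 = -15.666124478 platinum

-15.666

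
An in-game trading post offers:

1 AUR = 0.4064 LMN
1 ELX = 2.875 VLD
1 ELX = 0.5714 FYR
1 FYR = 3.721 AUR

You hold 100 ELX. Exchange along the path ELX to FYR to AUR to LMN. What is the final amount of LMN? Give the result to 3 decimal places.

100 ELX × 0.5714 = 57.14 FYR
57.14 FYR × 3.721 = 212.61794 AUR
212.61794 AUR × 0.4064 = 86.407930816 LMN

86.408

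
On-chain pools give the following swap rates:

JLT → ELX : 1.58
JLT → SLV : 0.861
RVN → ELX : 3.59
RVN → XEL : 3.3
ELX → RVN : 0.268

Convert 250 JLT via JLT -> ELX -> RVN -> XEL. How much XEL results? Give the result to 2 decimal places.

250 JLT × 1.58 = 395 ELX
395 ELX × 0.268 = 105.86 RVN
105.86 RVN × 3.3 = 349.338 XEL

349.34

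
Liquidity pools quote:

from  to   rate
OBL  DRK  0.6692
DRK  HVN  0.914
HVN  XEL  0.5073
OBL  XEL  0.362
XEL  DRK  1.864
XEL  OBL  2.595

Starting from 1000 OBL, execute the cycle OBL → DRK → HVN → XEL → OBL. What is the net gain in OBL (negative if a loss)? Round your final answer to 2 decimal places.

-194.80

1000 OBL × 0.6692 = 669.2 DRK
669.2 DRK × 0.914 = 611.6488 HVN
611.6488 HVN × 0.5073 = 310.28943624 XEL
310.28943624 XEL × 2.595 = 805.2010870428 OBL
Net change: 805.2010870428 − 1000 = -194.7989129572 OBL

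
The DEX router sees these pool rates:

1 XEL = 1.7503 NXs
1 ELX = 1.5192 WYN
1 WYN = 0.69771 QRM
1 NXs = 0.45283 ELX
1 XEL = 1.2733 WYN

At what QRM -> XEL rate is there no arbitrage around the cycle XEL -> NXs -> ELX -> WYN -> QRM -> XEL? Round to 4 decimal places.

1.1903

Known legs of the cycle: 1.7503 × 0.45283 × 1.5192 × 0.69771 = 0.840112764357216168
For no arbitrage the full-cycle product must be 1, so the missing rate is 1 / 0.840112764357216168 ≈ 1.190316.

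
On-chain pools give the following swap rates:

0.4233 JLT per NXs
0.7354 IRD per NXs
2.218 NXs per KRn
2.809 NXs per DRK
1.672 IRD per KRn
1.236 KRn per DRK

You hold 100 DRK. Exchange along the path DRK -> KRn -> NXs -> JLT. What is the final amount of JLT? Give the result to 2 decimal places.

100 DRK × 1.236 = 123.6 KRn
123.6 KRn × 2.218 = 274.1448 NXs
274.1448 NXs × 0.4233 = 116.04549384 JLT

116.05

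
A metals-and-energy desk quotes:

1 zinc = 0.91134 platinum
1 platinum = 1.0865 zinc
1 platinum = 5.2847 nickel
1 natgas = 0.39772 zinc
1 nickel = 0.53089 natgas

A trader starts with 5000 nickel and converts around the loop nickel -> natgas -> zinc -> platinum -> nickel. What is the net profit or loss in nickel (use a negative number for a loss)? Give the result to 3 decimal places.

84.553

5000 nickel × 0.53089 = 2654.45 natgas
2654.45 natgas × 0.39772 = 1055.727854 zinc
1055.727854 zinc × 0.91134 = 962.12702246436 platinum
962.12702246436 platinum × 5.2847 = 5084.552675617403292 nickel
Net change: 5084.552675617403292 − 5000 = 84.552675617403292 nickel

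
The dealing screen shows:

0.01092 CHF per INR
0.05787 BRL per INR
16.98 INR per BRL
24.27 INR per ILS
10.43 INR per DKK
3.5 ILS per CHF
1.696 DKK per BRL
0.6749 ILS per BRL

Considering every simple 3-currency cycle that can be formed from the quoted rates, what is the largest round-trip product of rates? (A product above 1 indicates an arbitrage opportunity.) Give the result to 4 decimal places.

BRL→DKK→INR→BRL: 1.696 × 10.43 × 0.05787 = 1.02368
BRL→ILS→INR→BRL: 0.6749 × 24.27 × 0.05787 = 0.94790
CHF→ILS→INR→CHF: 3.5 × 24.27 × 0.01092 = 0.92760
Maximum is BRL→DKK→INR→BRL at 1.0237; arbitrage exists.

1.0237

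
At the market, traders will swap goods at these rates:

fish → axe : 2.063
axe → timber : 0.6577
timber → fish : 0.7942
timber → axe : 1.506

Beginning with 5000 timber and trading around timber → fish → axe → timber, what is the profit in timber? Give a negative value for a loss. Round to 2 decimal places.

387.99

5000 timber × 0.7942 = 3971 fish
3971 fish × 2.063 = 8192.173 axe
8192.173 axe × 0.6577 = 5387.9921821 timber
Net change: 5387.9921821 − 5000 = 387.9921821 timber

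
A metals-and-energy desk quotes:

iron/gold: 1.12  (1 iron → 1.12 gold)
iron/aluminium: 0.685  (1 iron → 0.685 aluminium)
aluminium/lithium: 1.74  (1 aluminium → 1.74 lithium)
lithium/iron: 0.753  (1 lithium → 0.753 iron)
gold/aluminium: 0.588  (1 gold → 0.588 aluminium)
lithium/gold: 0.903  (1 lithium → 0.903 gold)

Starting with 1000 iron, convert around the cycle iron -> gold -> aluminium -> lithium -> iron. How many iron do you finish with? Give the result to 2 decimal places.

862.86

1000 iron × 1.12 = 1120 gold
1120 gold × 0.588 = 658.56 aluminium
658.56 aluminium × 1.74 = 1145.8944 lithium
1145.8944 lithium × 0.753 = 862.8584832 iron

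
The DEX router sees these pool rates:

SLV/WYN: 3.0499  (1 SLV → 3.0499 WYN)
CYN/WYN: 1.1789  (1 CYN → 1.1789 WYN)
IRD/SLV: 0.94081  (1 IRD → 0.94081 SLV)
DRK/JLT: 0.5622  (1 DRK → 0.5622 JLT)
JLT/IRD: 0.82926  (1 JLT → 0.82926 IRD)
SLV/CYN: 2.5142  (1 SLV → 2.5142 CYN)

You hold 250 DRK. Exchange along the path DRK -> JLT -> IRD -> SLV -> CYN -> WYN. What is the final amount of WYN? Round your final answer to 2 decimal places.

250 DRK × 0.5622 = 140.55 JLT
140.55 JLT × 0.82926 = 116.552493 IRD
116.552493 IRD × 0.94081 = 109.65375093933 SLV
109.65375093933 SLV × 2.5142 = 275.691460611663486 CYN
275.691460611663486 CYN × 1.1789 = 325.0126629150900836454 WYN

325.01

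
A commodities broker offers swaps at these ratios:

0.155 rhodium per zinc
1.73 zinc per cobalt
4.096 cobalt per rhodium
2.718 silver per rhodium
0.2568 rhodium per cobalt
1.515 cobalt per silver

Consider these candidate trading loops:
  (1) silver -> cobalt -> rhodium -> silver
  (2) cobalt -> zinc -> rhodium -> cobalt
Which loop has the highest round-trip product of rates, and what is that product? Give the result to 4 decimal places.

1.0983

(1) 1.515 × 0.2568 × 2.718 = 1.05744
(2) 1.73 × 0.155 × 4.096 = 1.09834
Highest is cycle (2) at 1.0983 (>1, arbitrage).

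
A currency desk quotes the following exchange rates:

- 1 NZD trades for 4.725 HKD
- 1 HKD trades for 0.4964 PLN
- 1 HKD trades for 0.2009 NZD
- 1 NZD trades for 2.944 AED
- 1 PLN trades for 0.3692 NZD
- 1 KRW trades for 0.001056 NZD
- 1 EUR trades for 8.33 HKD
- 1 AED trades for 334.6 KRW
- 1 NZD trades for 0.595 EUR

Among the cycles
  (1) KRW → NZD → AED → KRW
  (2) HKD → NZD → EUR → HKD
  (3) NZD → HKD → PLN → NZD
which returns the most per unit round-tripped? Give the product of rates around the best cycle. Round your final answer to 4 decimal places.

1.0402

(1) 0.001056 × 2.944 × 334.6 = 1.04023
(2) 0.2009 × 0.595 × 8.33 = 0.99573
(3) 4.725 × 0.4964 × 0.3692 = 0.86595
Highest is cycle (1) at 1.0402 (>1, arbitrage).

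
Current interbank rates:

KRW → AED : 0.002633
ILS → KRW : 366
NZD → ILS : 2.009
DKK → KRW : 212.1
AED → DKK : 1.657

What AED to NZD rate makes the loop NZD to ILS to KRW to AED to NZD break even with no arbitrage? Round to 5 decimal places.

0.51652

Known legs of the cycle: 2.009 × 366 × 0.002633 = 1.936029102
For no arbitrage the full-cycle product must be 1, so the missing rate is 1 / 1.936029102 ≈ 0.5165212.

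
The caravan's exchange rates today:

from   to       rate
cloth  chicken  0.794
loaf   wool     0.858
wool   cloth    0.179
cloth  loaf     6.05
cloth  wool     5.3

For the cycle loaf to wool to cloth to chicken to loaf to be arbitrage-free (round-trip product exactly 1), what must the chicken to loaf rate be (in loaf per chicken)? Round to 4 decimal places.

Known legs of the cycle: 0.858 × 0.179 × 0.794 = 0.121944108
For no arbitrage the full-cycle product must be 1, so the missing rate is 1 / 0.121944108 ≈ 8.200478.

8.2005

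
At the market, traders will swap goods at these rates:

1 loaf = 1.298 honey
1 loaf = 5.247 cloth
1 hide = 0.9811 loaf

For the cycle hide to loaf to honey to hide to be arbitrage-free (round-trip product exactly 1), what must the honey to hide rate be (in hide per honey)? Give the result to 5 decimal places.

0.78526

Known legs of the cycle: 0.9811 × 1.298 = 1.2734678
For no arbitrage the full-cycle product must be 1, so the missing rate is 1 / 1.2734678 ≈ 0.7852574.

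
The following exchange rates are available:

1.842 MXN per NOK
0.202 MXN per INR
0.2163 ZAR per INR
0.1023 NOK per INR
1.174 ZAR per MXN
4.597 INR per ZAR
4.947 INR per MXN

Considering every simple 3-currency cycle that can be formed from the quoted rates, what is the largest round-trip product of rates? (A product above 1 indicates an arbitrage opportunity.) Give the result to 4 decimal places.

INR→MXN→ZAR→INR: 0.202 × 1.174 × 4.597 = 1.09017
INR→NOK→MXN→INR: 0.1023 × 1.842 × 4.947 = 0.93220
Maximum is INR→MXN→ZAR→INR at 1.0902; arbitrage exists.

1.0902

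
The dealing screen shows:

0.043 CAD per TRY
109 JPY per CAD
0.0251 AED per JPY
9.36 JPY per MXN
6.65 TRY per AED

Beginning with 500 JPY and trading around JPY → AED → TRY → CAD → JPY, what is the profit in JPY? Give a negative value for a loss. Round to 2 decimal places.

-108.83

500 JPY × 0.0251 = 12.55 AED
12.55 AED × 6.65 = 83.4575 TRY
83.4575 TRY × 0.043 = 3.5886725 CAD
3.5886725 CAD × 109 = 391.1653025 JPY
Net change: 391.1653025 − 500 = -108.8346975 JPY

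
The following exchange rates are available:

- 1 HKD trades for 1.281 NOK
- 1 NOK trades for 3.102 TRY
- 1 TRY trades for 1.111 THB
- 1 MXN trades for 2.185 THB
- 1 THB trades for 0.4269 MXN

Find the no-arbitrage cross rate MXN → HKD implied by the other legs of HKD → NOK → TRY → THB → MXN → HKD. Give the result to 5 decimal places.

Known legs of the cycle: 1.281 × 3.102 × 1.111 × 0.4269 = 1.8846518579658
For no arbitrage the full-cycle product must be 1, so the missing rate is 1 / 1.8846518579658 ≈ 0.5306020.

0.53060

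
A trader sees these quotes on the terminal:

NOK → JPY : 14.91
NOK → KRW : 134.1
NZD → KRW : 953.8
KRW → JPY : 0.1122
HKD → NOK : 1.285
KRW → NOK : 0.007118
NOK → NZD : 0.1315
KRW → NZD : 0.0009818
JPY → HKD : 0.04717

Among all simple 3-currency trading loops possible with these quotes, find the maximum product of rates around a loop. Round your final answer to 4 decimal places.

HKD→NOK→JPY→HKD: 1.285 × 14.91 × 0.04717 = 0.90375
KRW→NOK→NZD→KRW: 0.007118 × 0.1315 × 953.8 = 0.89277
Maximum is HKD→NOK→JPY→HKD at 0.9037; no arbitrage — every cycle loses value.

0.9037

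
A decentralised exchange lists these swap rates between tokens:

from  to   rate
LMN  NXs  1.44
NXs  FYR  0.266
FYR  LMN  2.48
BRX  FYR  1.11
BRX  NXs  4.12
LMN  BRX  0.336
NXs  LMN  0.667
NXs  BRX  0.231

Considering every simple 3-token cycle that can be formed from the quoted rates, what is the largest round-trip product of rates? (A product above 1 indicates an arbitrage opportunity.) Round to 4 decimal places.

LMN→NXs→FYR→LMN: 1.44 × 0.266 × 2.48 = 0.94994
LMN→BRX→FYR→LMN: 0.336 × 1.11 × 2.48 = 0.92494
LMN→BRX→NXs→LMN: 0.336 × 4.12 × 0.667 = 0.92334
Maximum is LMN→NXs→FYR→LMN at 0.9499; no arbitrage — every cycle loses value.

0.9499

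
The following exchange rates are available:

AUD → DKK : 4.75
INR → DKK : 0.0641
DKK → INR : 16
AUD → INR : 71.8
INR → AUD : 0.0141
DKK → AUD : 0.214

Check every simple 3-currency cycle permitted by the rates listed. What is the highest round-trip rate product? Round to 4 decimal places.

DKK→INR→AUD→DKK: 16 × 0.0141 × 4.75 = 1.07160
DKK→AUD→INR→DKK: 0.214 × 71.8 × 0.0641 = 0.98491
Maximum is DKK→INR→AUD→DKK at 1.0716; arbitrage exists.

1.0716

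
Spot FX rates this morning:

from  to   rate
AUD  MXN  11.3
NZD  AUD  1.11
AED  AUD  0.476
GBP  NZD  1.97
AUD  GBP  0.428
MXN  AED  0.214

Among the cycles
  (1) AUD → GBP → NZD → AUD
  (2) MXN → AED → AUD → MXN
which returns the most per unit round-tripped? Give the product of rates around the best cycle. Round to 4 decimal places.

(1) 0.428 × 1.97 × 1.11 = 0.93591
(2) 0.214 × 0.476 × 11.3 = 1.15106
Highest is cycle (2) at 1.1511 (>1, arbitrage).

1.1511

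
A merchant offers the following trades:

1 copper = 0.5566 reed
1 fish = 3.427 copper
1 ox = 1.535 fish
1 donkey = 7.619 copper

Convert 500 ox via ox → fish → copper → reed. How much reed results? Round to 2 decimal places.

500 ox × 1.535 = 767.5 fish
767.5 fish × 3.427 = 2630.2225 copper
2630.2225 copper × 0.5566 = 1463.9818435 reed

1463.98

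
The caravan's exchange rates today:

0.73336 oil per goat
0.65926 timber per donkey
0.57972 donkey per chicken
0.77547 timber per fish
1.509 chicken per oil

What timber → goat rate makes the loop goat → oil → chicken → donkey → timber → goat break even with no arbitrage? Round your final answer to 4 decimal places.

2.3644

Known legs of the cycle: 0.73336 × 1.509 × 0.57972 × 0.65926 = 0.422942636060497728
For no arbitrage the full-cycle product must be 1, so the missing rate is 1 / 0.422942636060497728 ≈ 2.364387.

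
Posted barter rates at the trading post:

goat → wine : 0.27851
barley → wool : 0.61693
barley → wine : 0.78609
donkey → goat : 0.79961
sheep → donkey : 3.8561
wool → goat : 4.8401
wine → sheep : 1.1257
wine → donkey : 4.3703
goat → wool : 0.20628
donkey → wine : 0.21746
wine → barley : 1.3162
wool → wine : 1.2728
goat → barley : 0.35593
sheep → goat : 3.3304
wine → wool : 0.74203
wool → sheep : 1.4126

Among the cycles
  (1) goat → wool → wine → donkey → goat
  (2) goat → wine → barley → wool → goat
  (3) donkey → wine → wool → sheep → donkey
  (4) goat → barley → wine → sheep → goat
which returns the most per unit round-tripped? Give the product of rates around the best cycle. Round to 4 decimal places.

1.0946

(1) 0.20628 × 1.2728 × 4.3703 × 0.79961 = 0.91750
(2) 0.27851 × 1.3162 × 0.61693 × 4.8401 = 1.09459
(3) 0.21746 × 0.74203 × 1.4126 × 3.8561 = 0.87896
(4) 0.35593 × 0.78609 × 1.1257 × 3.3304 = 1.04895
Highest is cycle (2) at 1.0946 (>1, arbitrage).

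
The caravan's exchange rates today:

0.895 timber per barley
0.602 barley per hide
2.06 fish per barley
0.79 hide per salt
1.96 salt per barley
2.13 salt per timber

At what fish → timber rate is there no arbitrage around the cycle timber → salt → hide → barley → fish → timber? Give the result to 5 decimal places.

0.47921

Known legs of the cycle: 2.13 × 0.79 × 0.602 × 2.06 = 2.086749924
For no arbitrage the full-cycle product must be 1, so the missing rate is 1 / 2.086749924 ≈ 0.4792141.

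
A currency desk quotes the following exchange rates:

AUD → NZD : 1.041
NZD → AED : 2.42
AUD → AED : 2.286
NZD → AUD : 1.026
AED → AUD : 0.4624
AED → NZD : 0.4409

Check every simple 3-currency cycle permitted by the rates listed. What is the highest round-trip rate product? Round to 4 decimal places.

1.1649

AED→AUD→NZD→AED: 0.4624 × 1.041 × 2.42 = 1.16489
AED→NZD→AUD→AED: 0.4409 × 1.026 × 2.286 = 1.03410
Maximum is AED→AUD→NZD→AED at 1.1649; arbitrage exists.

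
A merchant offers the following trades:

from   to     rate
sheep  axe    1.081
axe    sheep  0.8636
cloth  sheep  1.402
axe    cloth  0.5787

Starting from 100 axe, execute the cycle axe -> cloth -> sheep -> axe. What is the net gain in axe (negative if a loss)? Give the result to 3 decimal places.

100 axe × 0.5787 = 57.87 cloth
57.87 cloth × 1.402 = 81.13374 sheep
81.13374 sheep × 1.081 = 87.70557294 axe
Net change: 87.70557294 − 100 = -12.29442706 axe

-12.294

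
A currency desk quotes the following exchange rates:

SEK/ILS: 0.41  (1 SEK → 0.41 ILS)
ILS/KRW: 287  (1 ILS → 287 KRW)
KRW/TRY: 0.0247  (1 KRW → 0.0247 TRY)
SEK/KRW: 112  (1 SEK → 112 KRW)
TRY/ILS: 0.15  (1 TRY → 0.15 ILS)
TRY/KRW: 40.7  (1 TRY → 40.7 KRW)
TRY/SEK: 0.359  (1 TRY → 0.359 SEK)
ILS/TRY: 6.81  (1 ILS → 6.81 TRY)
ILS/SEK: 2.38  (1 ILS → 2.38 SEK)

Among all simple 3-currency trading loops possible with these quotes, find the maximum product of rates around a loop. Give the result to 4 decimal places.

1.0633

ILS→KRW→TRY→ILS: 287 × 0.0247 × 0.15 = 1.06334
ILS→TRY→SEK→ILS: 6.81 × 0.359 × 0.41 = 1.00236
KRW→TRY→SEK→KRW: 0.0247 × 0.359 × 112 = 0.99314
Maximum is ILS→KRW→TRY→ILS at 1.0633; arbitrage exists.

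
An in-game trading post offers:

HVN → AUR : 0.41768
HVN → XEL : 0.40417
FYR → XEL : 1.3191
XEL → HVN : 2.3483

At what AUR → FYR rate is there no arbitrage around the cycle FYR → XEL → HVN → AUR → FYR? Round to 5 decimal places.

0.77290

Known legs of the cycle: 1.3191 × 2.3483 × 0.41768 = 1.2938233319304
For no arbitrage the full-cycle product must be 1, so the missing rate is 1 / 1.2938233319304 ≈ 0.7729031.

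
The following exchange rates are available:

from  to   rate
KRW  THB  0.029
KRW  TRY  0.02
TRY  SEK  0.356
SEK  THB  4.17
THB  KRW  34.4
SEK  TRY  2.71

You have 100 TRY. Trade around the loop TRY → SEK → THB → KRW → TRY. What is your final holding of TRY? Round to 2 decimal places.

102.13

100 TRY × 0.356 = 35.6 SEK
35.6 SEK × 4.17 = 148.452 THB
148.452 THB × 34.4 = 5106.7488 KRW
5106.7488 KRW × 0.02 = 102.134976 TRY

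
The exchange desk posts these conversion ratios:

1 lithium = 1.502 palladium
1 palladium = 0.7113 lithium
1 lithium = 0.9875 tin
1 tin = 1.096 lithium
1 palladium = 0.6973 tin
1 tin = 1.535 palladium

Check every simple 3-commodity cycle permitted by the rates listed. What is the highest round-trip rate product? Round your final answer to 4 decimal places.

lithium→palladium→tin→lithium: 1.502 × 0.6973 × 1.096 = 1.14789
lithium→tin→palladium→lithium: 0.9875 × 1.535 × 0.7113 = 1.07820
Maximum is lithium→palladium→tin→lithium at 1.1479; arbitrage exists.

1.1479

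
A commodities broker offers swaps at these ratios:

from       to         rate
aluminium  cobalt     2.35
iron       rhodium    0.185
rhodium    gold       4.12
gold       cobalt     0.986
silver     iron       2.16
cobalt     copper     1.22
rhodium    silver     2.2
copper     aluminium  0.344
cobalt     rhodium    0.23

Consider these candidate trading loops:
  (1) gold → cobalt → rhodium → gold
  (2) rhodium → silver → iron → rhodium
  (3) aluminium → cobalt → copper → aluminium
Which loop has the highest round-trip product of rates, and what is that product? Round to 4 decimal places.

(1) 0.986 × 0.23 × 4.12 = 0.93433
(2) 2.2 × 2.16 × 0.185 = 0.87912
(3) 2.35 × 1.22 × 0.344 = 0.98625
Highest is cycle (3) at 0.9862 (≤1, no arbitrage).

0.9862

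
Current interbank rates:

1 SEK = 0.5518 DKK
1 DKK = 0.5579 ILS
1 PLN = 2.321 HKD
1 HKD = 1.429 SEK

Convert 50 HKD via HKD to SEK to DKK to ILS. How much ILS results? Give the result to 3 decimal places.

50 HKD × 1.429 = 71.45 SEK
71.45 SEK × 0.5518 = 39.42611 DKK
39.42611 DKK × 0.5579 = 21.995826769 ILS

21.996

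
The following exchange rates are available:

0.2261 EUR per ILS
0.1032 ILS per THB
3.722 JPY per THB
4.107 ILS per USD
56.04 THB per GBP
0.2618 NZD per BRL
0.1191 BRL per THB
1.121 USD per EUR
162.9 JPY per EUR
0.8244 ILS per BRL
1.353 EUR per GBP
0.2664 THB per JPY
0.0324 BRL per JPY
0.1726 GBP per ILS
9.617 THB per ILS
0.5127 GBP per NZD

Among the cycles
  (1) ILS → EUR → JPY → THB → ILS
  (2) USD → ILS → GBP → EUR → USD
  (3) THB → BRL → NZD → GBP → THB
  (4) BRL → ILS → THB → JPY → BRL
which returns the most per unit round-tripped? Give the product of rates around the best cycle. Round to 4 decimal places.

(1) 0.2261 × 162.9 × 0.2664 × 0.1032 = 1.01259
(2) 4.107 × 0.1726 × 1.353 × 1.121 = 1.07515
(3) 0.1191 × 0.2618 × 0.5127 × 56.04 = 0.89587
(4) 0.8244 × 9.617 × 3.722 × 0.0324 = 0.95609
Highest is cycle (2) at 1.0751 (>1, arbitrage).

1.0751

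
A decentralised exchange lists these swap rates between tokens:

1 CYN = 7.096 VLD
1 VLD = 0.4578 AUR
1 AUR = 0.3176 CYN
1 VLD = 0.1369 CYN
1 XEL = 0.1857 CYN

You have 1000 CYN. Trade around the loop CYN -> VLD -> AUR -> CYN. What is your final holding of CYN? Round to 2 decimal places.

1031.74

1000 CYN × 7.096 = 7096 VLD
7096 VLD × 0.4578 = 3248.5488 AUR
3248.5488 AUR × 0.3176 = 1031.73909888 CYN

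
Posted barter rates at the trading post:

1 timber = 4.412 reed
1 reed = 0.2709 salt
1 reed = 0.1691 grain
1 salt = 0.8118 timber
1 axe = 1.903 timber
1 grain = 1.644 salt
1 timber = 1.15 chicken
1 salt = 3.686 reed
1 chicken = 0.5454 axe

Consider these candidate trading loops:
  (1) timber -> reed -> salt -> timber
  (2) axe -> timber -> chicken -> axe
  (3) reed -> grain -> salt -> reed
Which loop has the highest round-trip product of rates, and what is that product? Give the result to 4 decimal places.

(1) 4.412 × 0.2709 × 0.8118 = 0.97027
(2) 1.903 × 1.15 × 0.5454 = 1.19358
(3) 0.1691 × 1.644 × 3.686 = 1.02471
Highest is cycle (2) at 1.1936 (>1, arbitrage).

1.1936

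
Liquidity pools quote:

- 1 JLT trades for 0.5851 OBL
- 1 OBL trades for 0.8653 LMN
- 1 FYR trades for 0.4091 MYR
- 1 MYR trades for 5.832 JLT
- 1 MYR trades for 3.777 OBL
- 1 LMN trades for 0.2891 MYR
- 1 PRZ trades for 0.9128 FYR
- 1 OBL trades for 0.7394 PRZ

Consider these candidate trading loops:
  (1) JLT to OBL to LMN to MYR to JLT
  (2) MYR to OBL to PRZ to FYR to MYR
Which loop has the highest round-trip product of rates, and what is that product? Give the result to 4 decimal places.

1.0429

(1) 0.5851 × 0.8653 × 0.2891 × 5.832 = 0.85362
(2) 3.777 × 0.7394 × 0.9128 × 0.4091 = 1.04287
Highest is cycle (2) at 1.0429 (>1, arbitrage).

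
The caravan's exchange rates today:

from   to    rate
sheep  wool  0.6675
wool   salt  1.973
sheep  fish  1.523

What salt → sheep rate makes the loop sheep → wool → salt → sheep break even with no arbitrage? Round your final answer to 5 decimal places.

Known legs of the cycle: 0.6675 × 1.973 = 1.3169775
For no arbitrage the full-cycle product must be 1, so the missing rate is 1 / 1.3169775 ≈ 0.7593144.

0.75931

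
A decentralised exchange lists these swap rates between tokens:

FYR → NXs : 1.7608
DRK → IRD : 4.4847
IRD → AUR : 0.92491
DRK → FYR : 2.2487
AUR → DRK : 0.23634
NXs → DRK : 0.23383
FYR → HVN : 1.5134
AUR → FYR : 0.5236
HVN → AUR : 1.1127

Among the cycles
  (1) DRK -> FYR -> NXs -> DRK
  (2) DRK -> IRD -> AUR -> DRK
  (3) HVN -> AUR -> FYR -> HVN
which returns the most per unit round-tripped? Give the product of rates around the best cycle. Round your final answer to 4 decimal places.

(1) 2.2487 × 1.7608 × 0.23383 = 0.92585
(2) 4.4847 × 0.92491 × 0.23634 = 0.98033
(3) 1.1127 × 0.5236 × 1.5134 = 0.88172
Highest is cycle (2) at 0.9803 (≤1, no arbitrage).

0.9803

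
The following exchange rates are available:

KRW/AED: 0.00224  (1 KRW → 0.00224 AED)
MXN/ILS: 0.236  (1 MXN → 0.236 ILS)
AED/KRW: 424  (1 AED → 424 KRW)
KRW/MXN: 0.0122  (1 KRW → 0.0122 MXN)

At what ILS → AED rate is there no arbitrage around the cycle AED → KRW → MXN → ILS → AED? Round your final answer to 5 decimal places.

0.81915

Known legs of the cycle: 424 × 0.0122 × 0.236 = 1.2207808
For no arbitrage the full-cycle product must be 1, so the missing rate is 1 / 1.2207808 ≈ 0.8191479.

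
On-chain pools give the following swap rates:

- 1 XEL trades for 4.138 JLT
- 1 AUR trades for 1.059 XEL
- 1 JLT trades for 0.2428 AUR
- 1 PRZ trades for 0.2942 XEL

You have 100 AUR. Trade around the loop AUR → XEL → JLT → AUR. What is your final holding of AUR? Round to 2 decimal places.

106.40

100 AUR × 1.059 = 105.9 XEL
105.9 XEL × 4.138 = 438.2142 JLT
438.2142 JLT × 0.2428 = 106.39840776 AUR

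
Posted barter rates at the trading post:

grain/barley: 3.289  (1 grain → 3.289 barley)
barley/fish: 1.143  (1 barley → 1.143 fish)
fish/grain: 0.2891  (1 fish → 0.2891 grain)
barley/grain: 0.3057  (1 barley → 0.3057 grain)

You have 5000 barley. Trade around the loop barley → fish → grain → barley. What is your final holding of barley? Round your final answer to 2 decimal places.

5434.11

5000 barley × 1.143 = 5715 fish
5715 fish × 0.2891 = 1652.2065 grain
1652.2065 grain × 3.289 = 5434.1071785 barley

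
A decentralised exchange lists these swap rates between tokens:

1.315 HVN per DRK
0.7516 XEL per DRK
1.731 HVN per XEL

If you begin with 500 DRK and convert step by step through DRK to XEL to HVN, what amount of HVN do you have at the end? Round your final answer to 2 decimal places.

650.51

500 DRK × 0.7516 = 375.8 XEL
375.8 XEL × 1.731 = 650.5098 HVN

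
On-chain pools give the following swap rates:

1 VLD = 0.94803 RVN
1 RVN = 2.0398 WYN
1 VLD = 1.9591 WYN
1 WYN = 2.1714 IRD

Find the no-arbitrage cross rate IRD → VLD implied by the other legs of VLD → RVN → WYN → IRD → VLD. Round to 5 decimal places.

Known legs of the cycle: 0.94803 × 2.0398 × 2.1714 = 4.1990350672116
For no arbitrage the full-cycle product must be 1, so the missing rate is 1 / 4.1990350672116 ≈ 0.2381500.

0.23815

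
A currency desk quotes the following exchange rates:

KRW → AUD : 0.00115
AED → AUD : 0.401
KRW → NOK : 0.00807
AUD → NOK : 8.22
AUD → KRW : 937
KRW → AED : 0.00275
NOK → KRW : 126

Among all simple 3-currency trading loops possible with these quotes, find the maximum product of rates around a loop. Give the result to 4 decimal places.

NOK→KRW→AUD→NOK: 126 × 0.00115 × 8.22 = 1.19108
KRW→AED→AUD→KRW: 0.00275 × 0.401 × 937 = 1.03328
Maximum is NOK→KRW→AUD→NOK at 1.1911; arbitrage exists.

1.1911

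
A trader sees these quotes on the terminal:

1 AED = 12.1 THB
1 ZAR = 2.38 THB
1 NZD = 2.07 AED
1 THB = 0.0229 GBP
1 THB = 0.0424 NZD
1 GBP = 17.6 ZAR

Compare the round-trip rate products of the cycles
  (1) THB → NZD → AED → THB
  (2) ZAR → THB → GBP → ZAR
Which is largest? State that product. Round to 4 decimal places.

(1) 0.0424 × 2.07 × 12.1 = 1.06199
(2) 2.38 × 0.0229 × 17.6 = 0.95924
Highest is cycle (1) at 1.0620 (>1, arbitrage).

1.0620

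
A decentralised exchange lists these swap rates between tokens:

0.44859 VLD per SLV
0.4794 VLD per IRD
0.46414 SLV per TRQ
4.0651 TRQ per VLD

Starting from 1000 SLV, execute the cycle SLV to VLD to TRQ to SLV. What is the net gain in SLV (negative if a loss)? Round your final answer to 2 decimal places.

-153.61

1000 SLV × 0.44859 = 448.59 VLD
448.59 VLD × 4.0651 = 1823.563209 TRQ
1823.563209 TRQ × 0.46414 = 846.38862782526 SLV
Net change: 846.38862782526 − 1000 = -153.61137217474 SLV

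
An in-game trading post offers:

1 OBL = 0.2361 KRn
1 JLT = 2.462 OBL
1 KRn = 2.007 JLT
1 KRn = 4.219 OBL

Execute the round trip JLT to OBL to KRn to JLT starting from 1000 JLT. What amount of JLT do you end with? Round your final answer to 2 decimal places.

1166.63

1000 JLT × 2.462 = 2462 OBL
2462 OBL × 0.2361 = 581.2782 KRn
581.2782 KRn × 2.007 = 1166.6253474 JLT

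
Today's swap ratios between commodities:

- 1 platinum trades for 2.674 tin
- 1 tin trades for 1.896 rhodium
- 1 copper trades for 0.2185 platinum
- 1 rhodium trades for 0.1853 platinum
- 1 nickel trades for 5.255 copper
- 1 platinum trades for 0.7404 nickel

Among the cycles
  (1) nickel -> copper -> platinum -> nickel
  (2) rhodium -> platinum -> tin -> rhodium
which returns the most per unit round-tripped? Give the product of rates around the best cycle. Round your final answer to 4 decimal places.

0.9395

(1) 5.255 × 0.2185 × 0.7404 = 0.85014
(2) 0.1853 × 2.674 × 1.896 = 0.93945
Highest is cycle (2) at 0.9395 (≤1, no arbitrage).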